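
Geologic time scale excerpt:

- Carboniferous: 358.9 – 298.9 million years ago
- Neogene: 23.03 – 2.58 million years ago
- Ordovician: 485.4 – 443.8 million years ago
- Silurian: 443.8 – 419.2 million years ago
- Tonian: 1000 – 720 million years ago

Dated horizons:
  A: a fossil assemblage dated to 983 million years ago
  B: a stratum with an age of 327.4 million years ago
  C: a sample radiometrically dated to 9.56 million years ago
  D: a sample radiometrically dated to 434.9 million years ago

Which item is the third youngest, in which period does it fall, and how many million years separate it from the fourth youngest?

Smaller Ma means younger, so youngest first: C 9.56 < B 327.4 < D 434.9 < A 983.
Counting 3 along gives D (434.9 Ma); the excerpt puts that inside the Silurian, 443.8–419.2 Ma.
Next in line is A (983 Ma), and 983 − 434.9 = 548.1 Myr.

D, in the Silurian; 548.1 million years to A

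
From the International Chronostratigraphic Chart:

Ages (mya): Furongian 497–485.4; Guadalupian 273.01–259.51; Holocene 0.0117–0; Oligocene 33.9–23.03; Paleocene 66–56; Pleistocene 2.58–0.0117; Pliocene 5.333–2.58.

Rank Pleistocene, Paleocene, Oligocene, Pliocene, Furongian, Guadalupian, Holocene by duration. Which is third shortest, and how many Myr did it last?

Durations: Pleistocene 2.5683; Paleocene 10; Oligocene 10.87; Pliocene 2.753; Furongian 11.6; Guadalupian 13.5; Holocene 0.0117 Myr.
Sorted shortest-first: Holocene (0.0117), Pleistocene (2.5683), Pliocene (2.753), Paleocene (10), Oligocene (10.87), Furongian (11.6), Guadalupian (13.5).
The third shortest is Pliocene at 2.753 Myr.

Pliocene, 2.753 million years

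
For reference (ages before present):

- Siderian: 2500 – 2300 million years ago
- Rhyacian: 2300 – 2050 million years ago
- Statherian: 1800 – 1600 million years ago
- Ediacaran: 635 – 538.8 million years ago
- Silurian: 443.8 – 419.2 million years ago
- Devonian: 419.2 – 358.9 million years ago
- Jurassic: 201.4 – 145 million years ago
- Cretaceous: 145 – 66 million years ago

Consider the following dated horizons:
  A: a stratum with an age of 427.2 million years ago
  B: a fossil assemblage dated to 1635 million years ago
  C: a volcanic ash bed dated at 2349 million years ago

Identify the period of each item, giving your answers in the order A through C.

A: 427.2 Ma lies in 443.8–419.2 Ma, so Silurian.
B: 1635 Ma lies in 1800–1600 Ma, so Statherian.
C: 2349 Ma lies in 2500–2300 Ma, so Siderian.

A — Silurian; B — Statherian; C — Siderian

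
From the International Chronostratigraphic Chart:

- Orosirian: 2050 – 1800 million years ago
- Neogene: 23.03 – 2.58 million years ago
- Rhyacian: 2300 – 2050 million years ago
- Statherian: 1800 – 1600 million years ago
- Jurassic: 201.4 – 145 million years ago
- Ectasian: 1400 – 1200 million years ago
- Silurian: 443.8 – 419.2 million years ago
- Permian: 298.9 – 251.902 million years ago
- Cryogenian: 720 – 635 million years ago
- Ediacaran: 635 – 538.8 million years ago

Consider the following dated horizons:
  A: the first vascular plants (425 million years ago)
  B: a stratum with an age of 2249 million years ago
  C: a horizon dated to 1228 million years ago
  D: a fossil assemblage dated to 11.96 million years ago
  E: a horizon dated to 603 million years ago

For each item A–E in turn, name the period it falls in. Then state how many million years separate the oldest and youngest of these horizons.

A: 425 Ma lies in 443.8–419.2 Ma, so Silurian.
B: 2249 Ma lies in 2300–2050 Ma, so Rhyacian.
C: 1228 Ma lies in 1400–1200 Ma, so Ectasian.
D: 11.96 Ma lies in 23.03–2.58 Ma, so Neogene.
E: 603 Ma lies in 635–538.8 Ma, so Ediacaran.
Oldest = 2249 Ma, youngest = 11.96 Ma → span 2237.04 Myr.

A — Silurian; B — Rhyacian; C — Ectasian; D — Neogene; E — Ediacaran; span 2237.04 million years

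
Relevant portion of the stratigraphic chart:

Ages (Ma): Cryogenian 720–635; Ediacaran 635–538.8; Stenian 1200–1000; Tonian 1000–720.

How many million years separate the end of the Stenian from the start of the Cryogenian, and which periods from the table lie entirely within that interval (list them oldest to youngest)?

280 million years; Tonian

End of Stenian = 1000 Ma; start of Cryogenian = 720 Ma.
Gap = 1000 − 720 = 280 Myr.
Periods wholly inside 1000–720 Ma: Tonian (1000–720).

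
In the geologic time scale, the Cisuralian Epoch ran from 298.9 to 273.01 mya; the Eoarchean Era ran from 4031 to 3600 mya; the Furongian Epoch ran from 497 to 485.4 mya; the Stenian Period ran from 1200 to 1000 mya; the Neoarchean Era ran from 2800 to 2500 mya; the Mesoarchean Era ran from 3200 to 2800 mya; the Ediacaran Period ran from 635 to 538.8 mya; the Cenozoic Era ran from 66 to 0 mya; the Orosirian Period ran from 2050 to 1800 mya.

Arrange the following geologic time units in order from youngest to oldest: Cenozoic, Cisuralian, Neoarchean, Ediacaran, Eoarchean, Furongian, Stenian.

Cenozoic, Cisuralian, Furongian, Ediacaran, Stenian, Neoarchean, Eoarchean

Read off each span (Ma): Cenozoic 66–0; Cisuralian 298.9–273.01; Neoarchean 2800–2500; Ediacaran 635–538.8; Eoarchean 4031–3600; Furongian 497–485.4; Stenian 1200–1000.
Larger Ma is older, so oldest→youngest is Eoarchean, Neoarchean, Stenian, Ediacaran, Furongian, Cisuralian, Cenozoic; reverse it for youngest→oldest.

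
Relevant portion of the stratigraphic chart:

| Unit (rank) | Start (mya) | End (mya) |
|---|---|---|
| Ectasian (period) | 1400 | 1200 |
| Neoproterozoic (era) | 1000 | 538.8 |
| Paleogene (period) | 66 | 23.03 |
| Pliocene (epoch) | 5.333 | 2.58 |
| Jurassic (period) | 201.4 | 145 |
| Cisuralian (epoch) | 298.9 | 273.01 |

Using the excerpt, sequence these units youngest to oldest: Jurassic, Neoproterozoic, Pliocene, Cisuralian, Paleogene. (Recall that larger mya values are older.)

Sorting by start age (ascending Ma, since larger Ma = older): Pliocene start 5.333, Paleogene start 66, Jurassic start 201.4, Cisuralian start 298.9, Neoproterozoic start 1000.

Pliocene, then Paleogene, then Jurassic, then Cisuralian, then Neoproterozoic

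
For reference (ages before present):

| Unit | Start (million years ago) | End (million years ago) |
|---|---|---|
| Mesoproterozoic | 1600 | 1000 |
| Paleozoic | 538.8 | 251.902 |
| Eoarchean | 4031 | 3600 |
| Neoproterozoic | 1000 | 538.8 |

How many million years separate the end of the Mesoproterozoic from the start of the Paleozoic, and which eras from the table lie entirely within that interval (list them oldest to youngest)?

End of Mesoproterozoic = 1000 Ma; start of Paleozoic = 538.8 Ma.
Gap = 1000 − 538.8 = 461.2 Myr.
Eras wholly inside 1000–538.8 Ma: Neoproterozoic (1000–538.8).

461.2 million years; Neoproterozoic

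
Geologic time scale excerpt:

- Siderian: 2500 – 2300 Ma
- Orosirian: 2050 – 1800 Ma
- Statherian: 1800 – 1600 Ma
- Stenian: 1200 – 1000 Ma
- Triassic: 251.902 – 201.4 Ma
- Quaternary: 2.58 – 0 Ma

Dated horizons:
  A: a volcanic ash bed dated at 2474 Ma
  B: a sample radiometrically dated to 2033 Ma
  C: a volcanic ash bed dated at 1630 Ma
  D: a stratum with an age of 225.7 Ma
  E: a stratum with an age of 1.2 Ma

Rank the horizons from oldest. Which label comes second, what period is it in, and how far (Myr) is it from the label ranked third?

Larger Ma means older, so oldest first: A 2474 > B 2033 > C 1630 > D 225.7 > E 1.2.
Counting 2 along gives B (2033 Ma); the excerpt puts that inside the Orosirian, 2050–1800 Ma.
Next in line is C (1630 Ma), and 2033 − 1630 = 403 Myr.

B, in the Orosirian; 403 million years to C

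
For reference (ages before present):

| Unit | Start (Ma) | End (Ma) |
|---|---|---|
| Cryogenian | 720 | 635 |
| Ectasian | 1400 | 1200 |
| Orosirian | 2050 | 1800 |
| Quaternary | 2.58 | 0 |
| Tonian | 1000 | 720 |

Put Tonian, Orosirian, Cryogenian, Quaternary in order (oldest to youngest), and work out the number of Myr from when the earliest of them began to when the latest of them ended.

Start ages (Ma): Orosirian 2050, Tonian 1000, Cryogenian 720, Quaternary 2.58.
Ordered oldest to youngest: Orosirian, Tonian, Cryogenian, Quaternary.
Span = 2050 − 0 = 2050 Myr.

Orosirian, Tonian, Cryogenian, Quaternary; total span 2050 Myr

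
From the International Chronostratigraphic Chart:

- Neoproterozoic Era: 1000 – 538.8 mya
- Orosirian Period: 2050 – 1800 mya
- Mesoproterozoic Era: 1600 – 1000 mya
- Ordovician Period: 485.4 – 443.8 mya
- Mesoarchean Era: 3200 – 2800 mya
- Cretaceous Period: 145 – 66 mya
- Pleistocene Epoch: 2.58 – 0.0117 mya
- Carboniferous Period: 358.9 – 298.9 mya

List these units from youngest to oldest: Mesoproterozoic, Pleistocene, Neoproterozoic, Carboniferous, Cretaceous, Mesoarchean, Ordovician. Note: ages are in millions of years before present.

The oldest of these is Mesoarchean (starts 3200 Ma) and the youngest is Pleistocene (ends 0.0117 Ma).
In between, by decreasing start age: Mesoproterozoic (1600), Neoproterozoic (1000), Ordovician (485.4), Carboniferous (358.9), Cretaceous (145).
Listing youngest first means reversing that sequence.

Pleistocene, Cretaceous, Carboniferous, Ordovician, Neoproterozoic, Mesoproterozoic, Mesoarchean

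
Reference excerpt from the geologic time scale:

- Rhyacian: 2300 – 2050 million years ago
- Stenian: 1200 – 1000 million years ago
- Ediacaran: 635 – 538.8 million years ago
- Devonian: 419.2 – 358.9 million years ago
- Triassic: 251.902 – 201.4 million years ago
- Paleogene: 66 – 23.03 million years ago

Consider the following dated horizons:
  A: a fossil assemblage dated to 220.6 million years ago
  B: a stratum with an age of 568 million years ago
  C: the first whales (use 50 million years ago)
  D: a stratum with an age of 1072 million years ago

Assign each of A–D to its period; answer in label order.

A — Triassic; B — Ediacaran; C — Paleogene; D — Stenian

A: 220.6 Ma lies in 251.902–201.4 Ma, so Triassic.
B: 568 Ma lies in 635–538.8 Ma, so Ediacaran.
C: 50 Ma lies in 66–23.03 Ma, so Paleogene.
D: 1072 Ma lies in 1200–1000 Ma, so Stenian.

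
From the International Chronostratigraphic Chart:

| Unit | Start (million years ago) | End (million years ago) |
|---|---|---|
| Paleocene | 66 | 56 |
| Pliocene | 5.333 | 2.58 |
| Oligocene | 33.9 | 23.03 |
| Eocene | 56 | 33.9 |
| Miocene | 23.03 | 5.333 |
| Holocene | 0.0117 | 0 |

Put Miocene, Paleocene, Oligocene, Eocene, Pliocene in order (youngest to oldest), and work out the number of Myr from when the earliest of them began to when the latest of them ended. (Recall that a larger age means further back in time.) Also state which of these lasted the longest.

Start ages (Ma): Paleocene 66, Eocene 56, Oligocene 33.9, Miocene 23.03, Pliocene 5.333.
Ordered youngest to oldest: Pliocene, Miocene, Oligocene, Eocene, Paleocene.
Span = 66 − 2.58 = 63.42 Myr.
Durations: Miocene 17.697, Pliocene 2.753, Eocene 22.1, Oligocene 10.87, Paleocene 10 → longest is Eocene (22.1 Myr).

Pliocene, Miocene, Oligocene, Eocene, Paleocene; total span 63.42 Myr; longest is Eocene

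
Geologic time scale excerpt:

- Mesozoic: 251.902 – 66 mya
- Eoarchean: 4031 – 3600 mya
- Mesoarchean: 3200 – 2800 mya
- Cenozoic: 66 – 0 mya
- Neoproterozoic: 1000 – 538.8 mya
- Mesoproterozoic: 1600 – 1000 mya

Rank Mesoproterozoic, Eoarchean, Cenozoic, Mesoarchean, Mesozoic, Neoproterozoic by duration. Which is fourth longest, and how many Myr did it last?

Mesoarchean, 400 million years

Start − end for each: Mesoproterozoic 1600 − 1000 = 600; Eoarchean 4031 − 3600 = 431; Cenozoic 66 − 0 = 66; Mesoarchean 3200 − 2800 = 400; Mesozoic 251.902 − 66 = 185.902; Neoproterozoic 1000 − 538.8 = 461.2.
Ranking these from longest: Mesoproterozoic > Neoproterozoic > Eoarchean > Mesoarchean > Mesozoic > Cenozoic.
Position 4 in that ranking is Mesoarchean, which lasted 400 Myr.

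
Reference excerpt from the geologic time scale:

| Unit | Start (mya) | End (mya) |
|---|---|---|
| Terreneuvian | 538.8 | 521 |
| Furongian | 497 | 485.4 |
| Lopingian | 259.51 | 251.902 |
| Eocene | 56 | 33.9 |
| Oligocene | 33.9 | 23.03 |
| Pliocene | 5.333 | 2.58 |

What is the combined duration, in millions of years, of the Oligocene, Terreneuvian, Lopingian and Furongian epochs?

Each duration: Oligocene = 10.87; Terreneuvian = 17.8; Lopingian = 7.608; Furongian = 11.6.
Sum: 10.87 + 17.8 + 7.608 + 11.6 = 47.878 Myr.

47.878 million years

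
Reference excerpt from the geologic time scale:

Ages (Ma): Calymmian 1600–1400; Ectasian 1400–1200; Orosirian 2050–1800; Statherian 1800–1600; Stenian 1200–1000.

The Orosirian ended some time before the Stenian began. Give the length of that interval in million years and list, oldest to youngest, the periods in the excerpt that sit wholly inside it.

600 million years; Statherian, Calymmian, Ectasian

End of Orosirian = 1800 Ma; start of Stenian = 1200 Ma.
Gap = 1800 − 1200 = 600 Myr.
Periods wholly inside 1800–1200 Ma: Statherian (1800–1600), Calymmian (1600–1400), Ectasian (1400–1200).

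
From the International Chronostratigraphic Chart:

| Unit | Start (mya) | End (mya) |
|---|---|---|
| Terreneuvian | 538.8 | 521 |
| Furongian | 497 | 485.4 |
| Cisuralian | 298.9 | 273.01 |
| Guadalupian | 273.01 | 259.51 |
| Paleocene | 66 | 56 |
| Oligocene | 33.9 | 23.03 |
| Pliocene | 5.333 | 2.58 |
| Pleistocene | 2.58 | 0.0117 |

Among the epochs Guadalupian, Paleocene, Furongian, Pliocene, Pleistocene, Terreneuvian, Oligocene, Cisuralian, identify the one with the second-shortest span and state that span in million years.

Start − end for each: Guadalupian 273.01 − 259.51 = 13.5; Paleocene 66 − 56 = 10; Furongian 497 − 485.4 = 11.6; Pliocene 5.333 − 2.58 = 2.753; Pleistocene 2.58 − 0.0117 = 2.5683; Terreneuvian 538.8 − 521 = 17.8; Oligocene 33.9 − 23.03 = 10.87; Cisuralian 298.9 − 273.01 = 25.89.
Ranking these from shortest: Pleistocene < Pliocene < Paleocene < Oligocene < Furongian < Guadalupian < Terreneuvian < Cisuralian.
Position 2 in that ranking is Pliocene, which lasted 2.753 Myr.

Pliocene, 2.753 million years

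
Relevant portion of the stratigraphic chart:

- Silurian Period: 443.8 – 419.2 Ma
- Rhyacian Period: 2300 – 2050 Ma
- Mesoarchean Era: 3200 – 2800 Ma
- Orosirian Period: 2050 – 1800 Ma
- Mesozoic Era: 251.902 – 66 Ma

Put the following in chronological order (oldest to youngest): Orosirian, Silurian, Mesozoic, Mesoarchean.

Mesoarchean → Orosirian → Silurian → Mesozoic

Read off each span (Ma): Orosirian 2050–1800; Silurian 443.8–419.2; Mesozoic 251.902–66; Mesoarchean 3200–2800.
Larger Ma is older, so oldest→youngest is Mesoarchean, Orosirian, Silurian, Mesozoic.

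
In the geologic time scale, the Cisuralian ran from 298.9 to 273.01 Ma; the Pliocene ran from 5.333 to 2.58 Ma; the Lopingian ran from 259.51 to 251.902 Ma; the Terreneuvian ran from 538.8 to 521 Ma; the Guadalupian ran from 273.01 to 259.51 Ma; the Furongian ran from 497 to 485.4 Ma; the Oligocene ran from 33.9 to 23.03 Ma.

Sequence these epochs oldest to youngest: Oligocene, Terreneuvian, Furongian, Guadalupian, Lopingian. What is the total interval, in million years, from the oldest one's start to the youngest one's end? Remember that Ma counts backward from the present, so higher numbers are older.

Start ages (Ma): Terreneuvian 538.8, Furongian 497, Guadalupian 273.01, Lopingian 259.51, Oligocene 33.9.
Ordered oldest to youngest: Terreneuvian, Furongian, Guadalupian, Lopingian, Oligocene.
Span = 538.8 − 23.03 = 515.77 Myr.

Terreneuvian, Furongian, Guadalupian, Lopingian, Oligocene; total span 515.77 Myr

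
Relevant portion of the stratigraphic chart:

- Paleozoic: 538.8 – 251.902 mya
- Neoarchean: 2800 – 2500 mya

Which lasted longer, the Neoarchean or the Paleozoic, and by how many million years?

Neoarchean, by 13.102 million years

Neoarchean: 2800 − 2500 = 300 Myr.
Paleozoic: 538.8 − 251.902 = 286.898 Myr.
Difference: 300 − 286.898 = 13.102 Myr, so the Neoarchean was longer.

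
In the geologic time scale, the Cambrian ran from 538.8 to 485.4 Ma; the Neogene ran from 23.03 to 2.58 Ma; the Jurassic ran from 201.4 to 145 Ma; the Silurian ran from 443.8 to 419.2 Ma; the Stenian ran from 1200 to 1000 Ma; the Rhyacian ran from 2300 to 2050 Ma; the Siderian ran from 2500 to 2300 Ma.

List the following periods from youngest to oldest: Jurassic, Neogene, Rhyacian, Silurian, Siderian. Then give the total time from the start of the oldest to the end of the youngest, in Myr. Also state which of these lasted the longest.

Neogene, Jurassic, Silurian, Rhyacian, Siderian; total span 2497.42 Myr; longest is Rhyacian

From the excerpt: Jurassic 201.4–145; Neogene 23.03–2.58; Rhyacian 2300–2050; Silurian 443.8–419.2; Siderian 2500–2300 (Ma).
Larger Ma is earlier, so the oldest is Siderian and the youngest is Neogene; youngest to oldest: Neogene, Jurassic, Silurian, Rhyacian, Siderian.
Oldest start 2500 minus youngest end 2.58 gives 2497.42 Myr overall.
Individual lengths (start − end): Silurian 24.6; Rhyacian 250; Jurassic 56.4; Neogene 20.45; Siderian 200. The largest is Rhyacian at 250 Myr.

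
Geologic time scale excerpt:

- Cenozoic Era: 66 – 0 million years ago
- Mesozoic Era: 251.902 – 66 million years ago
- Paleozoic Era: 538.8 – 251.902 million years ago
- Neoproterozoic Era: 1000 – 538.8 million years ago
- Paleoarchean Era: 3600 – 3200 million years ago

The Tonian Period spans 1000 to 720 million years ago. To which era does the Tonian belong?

Neoproterozoic

The Tonian (1000–720 Ma) lies entirely within 1000–538.8 Ma, the Neoproterozoic Era.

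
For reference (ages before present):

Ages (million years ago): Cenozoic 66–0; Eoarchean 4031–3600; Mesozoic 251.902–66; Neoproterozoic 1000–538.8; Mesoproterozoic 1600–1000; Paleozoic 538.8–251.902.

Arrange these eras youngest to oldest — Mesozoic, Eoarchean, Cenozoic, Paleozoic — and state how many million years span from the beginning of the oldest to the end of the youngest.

From the excerpt: Mesozoic 251.902–66; Eoarchean 4031–3600; Cenozoic 66–0; Paleozoic 538.8–251.902 (Ma).
Larger Ma is earlier, so the oldest is Eoarchean and the youngest is Cenozoic; youngest to oldest: Cenozoic, Mesozoic, Paleozoic, Eoarchean.
Oldest start 4031 minus youngest end 0 gives 4031 Myr overall.

Cenozoic, Mesozoic, Paleozoic, Eoarchean; total span 4031 Myr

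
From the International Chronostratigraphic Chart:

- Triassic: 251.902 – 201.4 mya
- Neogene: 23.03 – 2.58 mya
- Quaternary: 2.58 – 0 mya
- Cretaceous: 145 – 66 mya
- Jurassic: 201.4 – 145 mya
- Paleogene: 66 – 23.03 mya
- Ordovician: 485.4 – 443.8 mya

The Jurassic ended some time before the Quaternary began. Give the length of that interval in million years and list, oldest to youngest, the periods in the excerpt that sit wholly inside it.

142.42 million years; Cretaceous, Paleogene, Neogene

End of Jurassic = 145 Ma; start of Quaternary = 2.58 Ma.
Gap = 145 − 2.58 = 142.42 Myr.
Periods wholly inside 145–2.58 Ma: Cretaceous (145–66), Paleogene (66–23.03), Neogene (23.03–2.58).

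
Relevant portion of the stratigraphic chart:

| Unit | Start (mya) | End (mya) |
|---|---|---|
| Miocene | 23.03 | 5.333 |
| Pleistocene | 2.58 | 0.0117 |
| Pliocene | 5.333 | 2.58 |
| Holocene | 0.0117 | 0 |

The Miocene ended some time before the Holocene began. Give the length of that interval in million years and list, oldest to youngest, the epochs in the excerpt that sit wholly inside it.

End of Miocene = 5.333 Ma; start of Holocene = 0.0117 Ma.
Gap = 5.333 − 0.0117 = 5.3213 Myr.
Epochs wholly inside 5.333–0.0117 Ma: Pliocene (5.333–2.58), Pleistocene (2.58–0.0117).

5.3213 million years; Pliocene, Pleistocene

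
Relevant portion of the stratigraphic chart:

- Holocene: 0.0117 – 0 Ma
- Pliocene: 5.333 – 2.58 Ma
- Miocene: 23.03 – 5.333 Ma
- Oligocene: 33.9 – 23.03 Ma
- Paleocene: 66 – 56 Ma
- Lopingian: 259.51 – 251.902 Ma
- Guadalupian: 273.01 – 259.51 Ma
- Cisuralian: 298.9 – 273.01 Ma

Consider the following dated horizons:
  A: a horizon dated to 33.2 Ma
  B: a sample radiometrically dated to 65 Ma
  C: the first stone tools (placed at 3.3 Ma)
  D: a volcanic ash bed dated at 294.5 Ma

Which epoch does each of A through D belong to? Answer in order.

A — Oligocene; B — Paleocene; C — Pliocene; D — Cisuralian

A: 33.2 Ma lies in 33.9–23.03 Ma, so Oligocene.
B: 65 Ma lies in 66–56 Ma, so Paleocene.
C: 3.3 Ma lies in 5.333–2.58 Ma, so Pliocene.
D: 294.5 Ma lies in 298.9–273.01 Ma, so Cisuralian.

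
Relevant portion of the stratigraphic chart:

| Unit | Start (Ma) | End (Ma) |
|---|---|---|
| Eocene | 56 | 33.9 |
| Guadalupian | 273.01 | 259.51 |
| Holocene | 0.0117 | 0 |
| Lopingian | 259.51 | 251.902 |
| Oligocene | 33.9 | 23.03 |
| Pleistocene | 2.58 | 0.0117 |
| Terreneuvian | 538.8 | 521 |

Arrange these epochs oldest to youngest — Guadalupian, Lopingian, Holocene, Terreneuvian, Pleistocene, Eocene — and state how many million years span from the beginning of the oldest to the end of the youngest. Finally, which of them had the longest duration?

From the excerpt: Guadalupian 273.01–259.51; Lopingian 259.51–251.902; Holocene 0.0117–0; Terreneuvian 538.8–521; Pleistocene 2.58–0.0117; Eocene 56–33.9 (Ma).
Larger Ma is earlier, so the oldest is Terreneuvian and the youngest is Holocene; oldest to youngest: Terreneuvian, Guadalupian, Lopingian, Eocene, Pleistocene, Holocene.
Oldest start 538.8 minus youngest end 0 gives 538.8 Myr overall.
Individual lengths (start − end): Guadalupian 13.5; Pleistocene 2.5683; Eocene 22.1; Lopingian 7.608; Terreneuvian 17.8; Holocene 0.0117. The largest is Eocene at 22.1 Myr.

Terreneuvian → Guadalupian → Lopingian → Eocene → Pleistocene → Holocene; total span 538.8 Myr; longest is Eocene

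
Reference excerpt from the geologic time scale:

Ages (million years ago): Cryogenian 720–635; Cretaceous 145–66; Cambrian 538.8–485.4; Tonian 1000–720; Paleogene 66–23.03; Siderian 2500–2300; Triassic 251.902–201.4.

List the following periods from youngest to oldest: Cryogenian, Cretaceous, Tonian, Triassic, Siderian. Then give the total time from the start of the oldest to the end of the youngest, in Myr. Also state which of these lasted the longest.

Cretaceous, Triassic, Cryogenian, Tonian, Siderian; total span 2434 Myr; longest is Tonian

Start ages (Ma): Siderian 2500, Tonian 1000, Cryogenian 720, Triassic 251.902, Cretaceous 145.
Ordered youngest to oldest: Cretaceous, Triassic, Cryogenian, Tonian, Siderian.
Span = 2500 − 66 = 2434 Myr.
Durations: Tonian 280, Triassic 50.502, Cretaceous 79, Siderian 200, Cryogenian 85 → longest is Tonian (280 Myr).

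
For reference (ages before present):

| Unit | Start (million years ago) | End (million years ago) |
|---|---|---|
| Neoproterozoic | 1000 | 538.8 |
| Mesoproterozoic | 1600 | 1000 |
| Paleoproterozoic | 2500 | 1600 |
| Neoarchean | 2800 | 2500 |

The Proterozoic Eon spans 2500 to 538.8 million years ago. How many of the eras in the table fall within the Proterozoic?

Eras inside 2500–538.8 Ma: Paleoproterozoic, Mesoproterozoic, Neoproterozoic — 3 in total.

3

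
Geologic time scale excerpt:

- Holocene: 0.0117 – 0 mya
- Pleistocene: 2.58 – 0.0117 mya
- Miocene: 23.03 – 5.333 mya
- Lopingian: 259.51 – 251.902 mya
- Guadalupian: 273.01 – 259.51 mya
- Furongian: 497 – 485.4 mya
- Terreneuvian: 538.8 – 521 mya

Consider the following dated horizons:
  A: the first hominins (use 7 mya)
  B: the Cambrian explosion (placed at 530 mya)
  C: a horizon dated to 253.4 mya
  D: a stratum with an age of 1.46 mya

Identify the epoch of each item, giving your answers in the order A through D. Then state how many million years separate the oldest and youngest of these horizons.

Match each age against the start–end ranges in the excerpt: A = 7 Ma → Miocene (23.03–5.333); B = 530 Ma → Terreneuvian (538.8–521); C = 253.4 Ma → Lopingian (259.51–251.902); D = 1.46 Ma → Pleistocene (2.58–0.0117).
The largest age is 530 Ma and the smallest is 1.46 Ma; their difference is 528.54 Myr.

A — Miocene; B — Terreneuvian; C — Lopingian; D — Pleistocene; span 528.54 million years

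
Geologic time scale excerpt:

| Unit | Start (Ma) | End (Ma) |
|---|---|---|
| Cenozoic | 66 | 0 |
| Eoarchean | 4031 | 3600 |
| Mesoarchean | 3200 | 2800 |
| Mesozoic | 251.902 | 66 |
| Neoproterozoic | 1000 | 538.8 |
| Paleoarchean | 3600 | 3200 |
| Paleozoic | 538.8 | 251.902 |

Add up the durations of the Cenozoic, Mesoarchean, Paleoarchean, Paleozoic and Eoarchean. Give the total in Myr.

1583.898 million years

Duration is start − end for each: (66 − 0) + (3200 − 2800) + (3600 − 3200) + (538.8 − 251.902) + (4031 − 3600).
That is 66 + 400 + 400 + 286.898 + 431, which totals 1583.898 million years.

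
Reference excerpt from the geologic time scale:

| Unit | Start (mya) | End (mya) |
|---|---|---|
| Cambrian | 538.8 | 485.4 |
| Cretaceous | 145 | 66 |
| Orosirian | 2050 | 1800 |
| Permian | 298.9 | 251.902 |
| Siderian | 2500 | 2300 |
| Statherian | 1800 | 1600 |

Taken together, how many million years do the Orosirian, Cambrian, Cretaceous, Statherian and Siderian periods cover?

Duration is start − end for each: (2050 − 1800) + (538.8 − 485.4) + (145 − 66) + (1800 − 1600) + (2500 − 2300).
That is 250 + 53.4 + 79 + 200 + 200, which totals 782.4 million years.

782.4 million years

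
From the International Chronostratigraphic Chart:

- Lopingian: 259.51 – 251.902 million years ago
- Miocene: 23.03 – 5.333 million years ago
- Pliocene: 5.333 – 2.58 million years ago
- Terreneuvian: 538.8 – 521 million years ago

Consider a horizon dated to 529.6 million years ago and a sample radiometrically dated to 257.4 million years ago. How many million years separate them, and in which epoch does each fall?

272.2 million years apart; the first in the Terreneuvian, the second in the Lopingian

Elapsed time: 529.6 − 257.4 = 272.2 Myr.
529.6 Ma lies within 538.8–521 Ma: Terreneuvian.
257.4 Ma lies within 259.51–251.902 Ma: Lopingian.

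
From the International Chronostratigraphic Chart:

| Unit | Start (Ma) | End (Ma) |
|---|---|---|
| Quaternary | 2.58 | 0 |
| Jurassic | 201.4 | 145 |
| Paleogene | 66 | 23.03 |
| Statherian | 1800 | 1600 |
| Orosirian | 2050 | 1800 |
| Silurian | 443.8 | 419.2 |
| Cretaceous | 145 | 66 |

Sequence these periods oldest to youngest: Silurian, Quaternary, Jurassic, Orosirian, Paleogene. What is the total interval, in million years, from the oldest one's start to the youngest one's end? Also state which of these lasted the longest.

Orosirian → Silurian → Jurassic → Paleogene → Quaternary; total span 2050 Myr; longest is Orosirian

From the excerpt: Silurian 443.8–419.2; Quaternary 2.58–0; Jurassic 201.4–145; Orosirian 2050–1800; Paleogene 66–23.03 (Ma).
Larger Ma is earlier, so the oldest is Orosirian and the youngest is Quaternary; oldest to youngest: Orosirian, Silurian, Jurassic, Paleogene, Quaternary.
Oldest start 2050 minus youngest end 0 gives 2050 Myr overall.
Individual lengths (start − end): Paleogene 42.97; Quaternary 2.58; Orosirian 250; Silurian 24.6; Jurassic 56.4. The largest is Orosirian at 250 Myr.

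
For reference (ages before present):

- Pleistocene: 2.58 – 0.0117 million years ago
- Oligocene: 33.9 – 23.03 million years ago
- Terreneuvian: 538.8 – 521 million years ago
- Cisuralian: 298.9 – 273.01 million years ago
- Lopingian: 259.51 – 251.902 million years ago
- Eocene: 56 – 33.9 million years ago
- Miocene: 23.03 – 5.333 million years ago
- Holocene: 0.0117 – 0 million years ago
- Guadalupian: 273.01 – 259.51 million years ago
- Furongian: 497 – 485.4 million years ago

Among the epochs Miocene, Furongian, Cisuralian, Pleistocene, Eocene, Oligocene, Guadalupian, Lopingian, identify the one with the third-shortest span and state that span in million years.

Start − end for each: Miocene 23.03 − 5.333 = 17.697; Furongian 497 − 485.4 = 11.6; Cisuralian 298.9 − 273.01 = 25.89; Pleistocene 2.58 − 0.0117 = 2.5683; Eocene 56 − 33.9 = 22.1; Oligocene 33.9 − 23.03 = 10.87; Guadalupian 273.01 − 259.51 = 13.5; Lopingian 259.51 − 251.902 = 7.608.
Ranking these from shortest: Pleistocene < Lopingian < Oligocene < Furongian < Guadalupian < Miocene < Eocene < Cisuralian.
Position 3 in that ranking is Oligocene, which lasted 10.87 Myr.

Oligocene, 10.87 million years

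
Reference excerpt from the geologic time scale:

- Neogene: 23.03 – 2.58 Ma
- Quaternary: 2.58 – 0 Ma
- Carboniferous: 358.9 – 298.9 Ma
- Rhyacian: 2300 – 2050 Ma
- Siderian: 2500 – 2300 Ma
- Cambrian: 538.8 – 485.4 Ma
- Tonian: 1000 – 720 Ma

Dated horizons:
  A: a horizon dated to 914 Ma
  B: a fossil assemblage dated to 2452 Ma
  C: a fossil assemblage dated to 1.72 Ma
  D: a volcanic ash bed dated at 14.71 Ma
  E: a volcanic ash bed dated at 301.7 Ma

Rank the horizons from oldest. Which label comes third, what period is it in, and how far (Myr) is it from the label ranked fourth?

Sorted oldest-first by Ma: B (2452), A (914), E (301.7), D (14.71), C (1.72).
The third oldest is E at 301.7 Ma, which lies in 358.9–298.9 Ma: the Carboniferous.
The fourth oldest is D at 14.71 Ma; separation = |301.7 − 14.71| = 286.99 Myr.

E, in the Carboniferous; 286.99 million years to D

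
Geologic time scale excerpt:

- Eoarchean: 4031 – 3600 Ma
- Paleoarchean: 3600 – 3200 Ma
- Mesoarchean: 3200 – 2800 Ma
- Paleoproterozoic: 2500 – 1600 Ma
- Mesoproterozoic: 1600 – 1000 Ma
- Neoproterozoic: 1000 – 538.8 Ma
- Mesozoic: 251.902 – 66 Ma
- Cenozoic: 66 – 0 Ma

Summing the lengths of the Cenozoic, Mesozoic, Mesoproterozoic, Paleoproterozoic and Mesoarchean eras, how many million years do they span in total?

Each duration: Cenozoic = 66; Mesozoic = 185.902; Mesoproterozoic = 600; Paleoproterozoic = 900; Mesoarchean = 400.
Sum: 66 + 185.902 + 600 + 900 + 400 = 2151.902 Myr.

2151.902 million years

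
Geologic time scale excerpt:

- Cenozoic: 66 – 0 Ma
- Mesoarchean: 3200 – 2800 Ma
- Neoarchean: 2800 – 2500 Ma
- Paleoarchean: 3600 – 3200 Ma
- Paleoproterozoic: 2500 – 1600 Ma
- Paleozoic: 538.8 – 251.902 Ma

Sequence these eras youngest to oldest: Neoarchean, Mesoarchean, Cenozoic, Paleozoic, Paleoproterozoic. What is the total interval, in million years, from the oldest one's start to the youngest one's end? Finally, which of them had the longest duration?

Cenozoic, Paleozoic, Paleoproterozoic, Neoarchean, Mesoarchean; total span 3200 Myr; longest is Paleoproterozoic

From the excerpt: Neoarchean 2800–2500; Mesoarchean 3200–2800; Cenozoic 66–0; Paleozoic 538.8–251.902; Paleoproterozoic 2500–1600 (Ma).
Larger Ma is earlier, so the oldest is Mesoarchean and the youngest is Cenozoic; youngest to oldest: Cenozoic, Paleozoic, Paleoproterozoic, Neoarchean, Mesoarchean.
Oldest start 3200 minus youngest end 0 gives 3200 Myr overall.
Individual lengths (start − end): Cenozoic 66; Neoarchean 300; Paleoproterozoic 900; Mesoarchean 400; Paleozoic 286.898. The largest is Paleoproterozoic at 900 Myr.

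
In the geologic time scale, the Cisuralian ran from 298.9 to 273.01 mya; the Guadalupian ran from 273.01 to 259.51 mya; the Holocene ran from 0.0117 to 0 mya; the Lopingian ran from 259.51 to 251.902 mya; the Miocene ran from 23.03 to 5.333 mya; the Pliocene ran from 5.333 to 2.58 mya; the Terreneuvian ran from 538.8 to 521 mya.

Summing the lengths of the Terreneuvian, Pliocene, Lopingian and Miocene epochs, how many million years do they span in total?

45.858 million years

Each duration: Terreneuvian = 17.8; Pliocene = 2.753; Lopingian = 7.608; Miocene = 17.697.
Sum: 17.8 + 2.753 + 7.608 + 17.697 = 45.858 Myr.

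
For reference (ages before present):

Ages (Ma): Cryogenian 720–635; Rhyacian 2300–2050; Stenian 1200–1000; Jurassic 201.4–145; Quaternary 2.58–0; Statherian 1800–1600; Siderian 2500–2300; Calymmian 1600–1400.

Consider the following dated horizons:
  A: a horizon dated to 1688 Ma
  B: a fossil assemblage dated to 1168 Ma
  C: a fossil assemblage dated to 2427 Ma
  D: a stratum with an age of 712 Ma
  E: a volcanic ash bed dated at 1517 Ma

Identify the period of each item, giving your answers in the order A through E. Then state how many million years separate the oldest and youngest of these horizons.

A — Statherian; B — Stenian; C — Siderian; D — Cryogenian; E — Calymmian; span 1715 million years

A: 1688 Ma lies in 1800–1600 Ma, so Statherian.
B: 1168 Ma lies in 1200–1000 Ma, so Stenian.
C: 2427 Ma lies in 2500–2300 Ma, so Siderian.
D: 712 Ma lies in 720–635 Ma, so Cryogenian.
E: 1517 Ma lies in 1600–1400 Ma, so Calymmian.
Oldest = 2427 Ma, youngest = 712 Ma → span 1715 Myr.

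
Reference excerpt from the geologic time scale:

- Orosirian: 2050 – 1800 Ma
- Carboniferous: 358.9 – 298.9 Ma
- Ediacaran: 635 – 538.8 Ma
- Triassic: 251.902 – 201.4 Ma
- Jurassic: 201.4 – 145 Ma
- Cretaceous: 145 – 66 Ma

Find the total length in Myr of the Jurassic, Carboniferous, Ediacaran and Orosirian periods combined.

462.6 million years

Each duration: Jurassic = 56.4; Carboniferous = 60; Ediacaran = 96.2; Orosirian = 250.
Sum: 56.4 + 60 + 96.2 + 250 = 462.6 Myr.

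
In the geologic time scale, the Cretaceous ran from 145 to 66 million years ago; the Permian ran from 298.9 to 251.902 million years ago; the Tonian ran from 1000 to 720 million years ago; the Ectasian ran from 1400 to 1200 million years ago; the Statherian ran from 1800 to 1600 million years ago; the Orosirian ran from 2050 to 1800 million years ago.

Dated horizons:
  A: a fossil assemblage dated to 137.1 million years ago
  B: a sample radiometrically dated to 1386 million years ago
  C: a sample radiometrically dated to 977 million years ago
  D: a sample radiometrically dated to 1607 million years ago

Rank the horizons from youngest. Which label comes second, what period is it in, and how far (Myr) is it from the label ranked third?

C, in the Tonian; 409 million years to B

Smaller Ma means younger, so youngest first: A 137.1 < C 977 < B 1386 < D 1607.
Counting 2 along gives C (977 Ma); the excerpt puts that inside the Tonian, 1000–720 Ma.
Next in line is B (1386 Ma), and 1386 − 977 = 409 Myr.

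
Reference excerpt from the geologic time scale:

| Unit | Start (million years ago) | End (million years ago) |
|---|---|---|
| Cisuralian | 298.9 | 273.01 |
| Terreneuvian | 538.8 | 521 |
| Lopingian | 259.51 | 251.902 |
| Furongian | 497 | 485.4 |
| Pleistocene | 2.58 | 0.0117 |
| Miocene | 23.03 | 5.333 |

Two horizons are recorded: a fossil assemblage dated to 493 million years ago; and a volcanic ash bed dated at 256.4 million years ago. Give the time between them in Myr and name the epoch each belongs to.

236.6 million years apart; the first in the Furongian, the second in the Lopingian

Elapsed time: 493 − 256.4 = 236.6 Myr.
493 Ma lies within 497–485.4 Ma: Furongian.
256.4 Ma lies within 259.51–251.902 Ma: Lopingian.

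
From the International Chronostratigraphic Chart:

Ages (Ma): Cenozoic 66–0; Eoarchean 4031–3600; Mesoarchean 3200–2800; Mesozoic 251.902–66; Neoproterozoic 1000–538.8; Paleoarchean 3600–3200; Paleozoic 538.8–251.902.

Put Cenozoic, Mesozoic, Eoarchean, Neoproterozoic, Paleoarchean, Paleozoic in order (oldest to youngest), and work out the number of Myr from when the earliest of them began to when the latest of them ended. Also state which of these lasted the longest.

Eoarchean → Paleoarchean → Neoproterozoic → Paleozoic → Mesozoic → Cenozoic; total span 4031 Myr; longest is Neoproterozoic

From the excerpt: Cenozoic 66–0; Mesozoic 251.902–66; Eoarchean 4031–3600; Neoproterozoic 1000–538.8; Paleoarchean 3600–3200; Paleozoic 538.8–251.902 (Ma).
Larger Ma is earlier, so the oldest is Eoarchean and the youngest is Cenozoic; oldest to youngest: Eoarchean, Paleoarchean, Neoproterozoic, Paleozoic, Mesozoic, Cenozoic.
Oldest start 4031 minus youngest end 0 gives 4031 Myr overall.
Individual lengths (start − end): Paleozoic 286.898; Paleoarchean 400; Neoproterozoic 461.2; Eoarchean 431; Mesozoic 185.902; Cenozoic 66. The largest is Neoproterozoic at 461.2 Myr.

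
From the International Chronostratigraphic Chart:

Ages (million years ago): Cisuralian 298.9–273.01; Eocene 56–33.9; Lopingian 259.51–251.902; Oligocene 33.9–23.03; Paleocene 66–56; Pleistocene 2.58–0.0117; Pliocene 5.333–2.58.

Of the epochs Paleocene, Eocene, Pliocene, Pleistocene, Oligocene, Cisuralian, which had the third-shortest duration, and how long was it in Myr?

Start − end for each: Paleocene 66 − 56 = 10; Eocene 56 − 33.9 = 22.1; Pliocene 5.333 − 2.58 = 2.753; Pleistocene 2.58 − 0.0117 = 2.5683; Oligocene 33.9 − 23.03 = 10.87; Cisuralian 298.9 − 273.01 = 25.89.
Ranking these from shortest: Pleistocene < Pliocene < Paleocene < Oligocene < Eocene < Cisuralian.
Position 3 in that ranking is Paleocene, which lasted 10 Myr.

Paleocene, 10 million years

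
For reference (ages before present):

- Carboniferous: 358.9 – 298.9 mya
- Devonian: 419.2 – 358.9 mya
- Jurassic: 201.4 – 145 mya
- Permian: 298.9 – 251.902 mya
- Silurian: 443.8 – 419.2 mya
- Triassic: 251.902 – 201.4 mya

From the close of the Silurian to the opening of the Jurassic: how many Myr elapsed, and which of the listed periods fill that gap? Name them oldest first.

217.8 million years; Devonian, Carboniferous, Permian, Triassic

End of Silurian = 419.2 Ma; start of Jurassic = 201.4 Ma.
Gap = 419.2 − 201.4 = 217.8 Myr.
Periods wholly inside 419.2–201.4 Ma: Devonian (419.2–358.9), Carboniferous (358.9–298.9), Permian (298.9–251.902), Triassic (251.902–201.4).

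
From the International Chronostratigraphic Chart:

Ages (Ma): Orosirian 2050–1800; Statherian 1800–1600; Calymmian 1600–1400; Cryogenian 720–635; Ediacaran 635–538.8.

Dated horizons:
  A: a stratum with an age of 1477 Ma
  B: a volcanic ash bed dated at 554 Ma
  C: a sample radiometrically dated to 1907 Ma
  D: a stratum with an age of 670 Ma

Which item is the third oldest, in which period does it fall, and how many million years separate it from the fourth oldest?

Sorted oldest-first by Ma: C (1907), A (1477), D (670), B (554).
The third oldest is D at 670 Ma, which lies in 720–635 Ma: the Cryogenian.
The fourth oldest is B at 554 Ma; separation = |670 − 554| = 116 Myr.

D, in the Cryogenian; 116 million years to B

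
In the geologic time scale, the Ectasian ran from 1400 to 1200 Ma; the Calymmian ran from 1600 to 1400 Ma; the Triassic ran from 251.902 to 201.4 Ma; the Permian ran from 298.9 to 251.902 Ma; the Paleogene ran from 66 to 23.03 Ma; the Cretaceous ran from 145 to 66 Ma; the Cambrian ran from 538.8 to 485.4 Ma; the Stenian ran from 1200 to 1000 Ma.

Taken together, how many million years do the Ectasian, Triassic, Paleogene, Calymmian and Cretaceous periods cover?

572.472 million years

Duration is start − end for each: (1400 − 1200) + (251.902 − 201.4) + (66 − 23.03) + (1600 − 1400) + (145 − 66).
That is 200 + 50.502 + 42.97 + 200 + 79, which totals 572.472 million years.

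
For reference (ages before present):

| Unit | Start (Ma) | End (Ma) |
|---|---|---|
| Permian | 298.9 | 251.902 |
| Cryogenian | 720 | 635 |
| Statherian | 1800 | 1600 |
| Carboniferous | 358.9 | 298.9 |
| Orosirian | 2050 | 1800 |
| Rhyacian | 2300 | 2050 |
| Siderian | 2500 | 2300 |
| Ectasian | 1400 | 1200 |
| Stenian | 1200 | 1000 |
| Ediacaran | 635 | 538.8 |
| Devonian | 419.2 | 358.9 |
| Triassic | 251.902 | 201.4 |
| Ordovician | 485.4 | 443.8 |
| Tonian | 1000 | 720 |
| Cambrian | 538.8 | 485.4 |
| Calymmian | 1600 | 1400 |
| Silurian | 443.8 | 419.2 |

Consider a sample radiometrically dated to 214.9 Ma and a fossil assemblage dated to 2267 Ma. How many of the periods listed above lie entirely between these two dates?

14

2267 Ma sits inside the Rhyacian (2300–2050) and 214.9 Ma inside the Triassic (251.902–201.4); neither of those is wholly between the two dates.
The listed periods lying completely between them are Orosirian, Statherian, Calymmian, Ectasian, Stenian, Tonian, Cryogenian, Ediacaran, Cambrian, Ordovician, Silurian, Devonian, Carboniferous, Permian — 14 in all.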